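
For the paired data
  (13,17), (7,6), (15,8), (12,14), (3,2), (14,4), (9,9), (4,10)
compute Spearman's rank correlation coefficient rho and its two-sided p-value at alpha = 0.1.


Step 1: Rank x and y separately (midranks; no ties here).
rank(x): 13->6, 7->3, 15->8, 12->5, 3->1, 14->7, 9->4, 4->2
rank(y): 17->8, 6->3, 8->4, 14->7, 2->1, 4->2, 9->5, 10->6
Step 2: d_i = R_x(i) - R_y(i); compute d_i^2.
  (6-8)^2=4, (3-3)^2=0, (8-4)^2=16, (5-7)^2=4, (1-1)^2=0, (7-2)^2=25, (4-5)^2=1, (2-6)^2=16
sum(d^2) = 66.
Step 3: rho = 1 - 6*66 / (8*(8^2 - 1)) = 1 - 396/504 = 0.214286.
Step 4: Under H0, t = rho * sqrt((n-2)/(1-rho^2)) = 0.5374 ~ t(6).
Step 5: Two-sided p-value from the t-distribution with 6 df = 0.610344.
Step 6: alpha = 0.1. fail to reject H0.

rho = 0.2143, p = 0.610344, fail to reject H0 at alpha = 0.1.


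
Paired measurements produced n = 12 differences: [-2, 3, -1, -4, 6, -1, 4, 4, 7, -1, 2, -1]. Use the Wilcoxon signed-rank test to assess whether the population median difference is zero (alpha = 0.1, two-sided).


Step 1: Drop any zero differences (none here) and take |d_i|.
|d| = [2, 3, 1, 4, 6, 1, 4, 4, 7, 1, 2, 1]
Step 2: Midrank |d_i| (ties get averaged ranks).
ranks: |2|->5.5, |3|->7, |1|->2.5, |4|->9, |6|->11, |1|->2.5, |4|->9, |4|->9, |7|->12, |1|->2.5, |2|->5.5, |1|->2.5
Step 3: Attach original signs; sum ranks with positive sign and with negative sign.
W+ = 7 + 11 + 9 + 9 + 12 + 5.5 = 53.5
W- = 5.5 + 2.5 + 9 + 2.5 + 2.5 + 2.5 = 24.5
(Check: W+ + W- = 78 should equal n(n+1)/2 = 78.)
Step 4: Test statistic W = min(W+, W-) = 24.5.
Step 5: Ties in |d|, so use the tie-corrected normal approximation.
        E[W] = n(n+1)/4 = 12*13/4 = 39.
        Tie groups: |d|=1 (t=4), |d|=2 (t=2), |d|=4 (t=3); sum(t^3 - t) = 90.
        Var[W] = n(n+1)(2n+1)/24 - sum(t^3-t)/48 = 3900/24 - 90/48 = 160.625.
        z = (W - E[W]) / sqrt(Var[W]) = (24.5 - 39) / 12.6738 = -1.1441.
        Two-sided p = 2*Phi(z) = 0.252585.
Step 6: alpha = 0.1. fail to reject H0.

W+ = 53.5, W- = 24.5, W = min = 24.5, p = 0.252585, fail to reject H0.


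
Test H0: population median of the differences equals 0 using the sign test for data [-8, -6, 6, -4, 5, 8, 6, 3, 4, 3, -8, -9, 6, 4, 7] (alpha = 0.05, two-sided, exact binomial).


Step 1: Discard zero differences. Original n = 15; n_eff = number of nonzero differences = 15.
Nonzero differences (with sign): -8, -6, +6, -4, +5, +8, +6, +3, +4, +3, -8, -9, +6, +4, +7
Step 2: Count signs: positive = 10, negative = 5.
Step 3: Under H0: P(positive) = 0.5, so the number of positives S ~ Bin(15, 0.5).
Step 4: Two-sided exact p-value = sum of Bin(15,0.5) probabilities at or below the observed probability = 0.301758.
Step 5: alpha = 0.05. fail to reject H0.

n_eff = 15, pos = 10, neg = 5, p = 0.301758, fail to reject H0.


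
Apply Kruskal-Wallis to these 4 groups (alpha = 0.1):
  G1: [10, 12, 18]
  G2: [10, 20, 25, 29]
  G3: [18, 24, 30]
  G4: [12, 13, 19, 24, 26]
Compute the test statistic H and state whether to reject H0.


Step 1: Combine all N = 15 observations and assign midranks.
sorted (value, group, rank): (10,G1,1.5), (10,G2,1.5), (12,G1,3.5), (12,G4,3.5), (13,G4,5), (18,G1,6.5), (18,G3,6.5), (19,G4,8), (20,G2,9), (24,G3,10.5), (24,G4,10.5), (25,G2,12), (26,G4,13), (29,G2,14), (30,G3,15)
Step 2: Sum ranks within each group.
R_1 = 11.5 (n_1 = 3)
R_2 = 36.5 (n_2 = 4)
R_3 = 32 (n_3 = 3)
R_4 = 40 (n_4 = 5)
Step 3: H = 12/(N(N+1)) * sum(R_i^2/n_i) - 3(N+1)
     = 12/(15*16) * (11.5^2/3 + 36.5^2/4 + 32^2/3 + 40^2/5) - 3*16
     = 0.050000 * 1038.48 - 48
     = 3.923958.
Step 4: Ties present; correction factor C = 1 - 24/(15^3 - 15) = 0.992857. Corrected H = 3.923958 / 0.992857 = 3.952188.
Step 5: Under H0, H ~ chi^2(3); p-value = 0.266673.
Step 6: alpha = 0.1. fail to reject H0.

H = 3.9522, df = 3, p = 0.266673, fail to reject H0.


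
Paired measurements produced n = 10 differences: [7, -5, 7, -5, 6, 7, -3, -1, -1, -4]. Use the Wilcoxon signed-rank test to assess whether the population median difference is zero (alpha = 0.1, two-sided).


Step 1: Drop any zero differences (none here) and take |d_i|.
|d| = [7, 5, 7, 5, 6, 7, 3, 1, 1, 4]
Step 2: Midrank |d_i| (ties get averaged ranks).
ranks: |7|->9, |5|->5.5, |7|->9, |5|->5.5, |6|->7, |7|->9, |3|->3, |1|->1.5, |1|->1.5, |4|->4
Step 3: Attach original signs; sum ranks with positive sign and with negative sign.
W+ = 9 + 9 + 7 + 9 = 34
W- = 5.5 + 5.5 + 3 + 1.5 + 1.5 + 4 = 21
(Check: W+ + W- = 55 should equal n(n+1)/2 = 55.)
Step 4: Test statistic W = min(W+, W-) = 21.
Step 5: Ties in |d|, so use the tie-corrected normal approximation.
        E[W] = n(n+1)/4 = 10*11/4 = 27.5.
        Tie groups: |d|=1 (t=2), |d|=5 (t=2), |d|=7 (t=3); sum(t^3 - t) = 36.
        Var[W] = n(n+1)(2n+1)/24 - sum(t^3-t)/48 = 2310/24 - 36/48 = 95.5.
        z = (W - E[W]) / sqrt(Var[W]) = (21 - 27.5) / 9.7724 = -0.6651.
        Two-sided p = 2*Phi(z) = 0.505962.
Step 6: alpha = 0.1. fail to reject H0.

W+ = 34, W- = 21, W = min = 21, p = 0.505962, fail to reject H0.


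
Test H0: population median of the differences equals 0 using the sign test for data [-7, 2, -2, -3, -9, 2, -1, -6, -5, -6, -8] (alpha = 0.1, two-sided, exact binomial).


Step 1: Discard zero differences. Original n = 11; n_eff = number of nonzero differences = 11.
Nonzero differences (with sign): -7, +2, -2, -3, -9, +2, -1, -6, -5, -6, -8
Step 2: Count signs: positive = 2, negative = 9.
Step 3: Under H0: P(positive) = 0.5, so the number of positives S ~ Bin(11, 0.5).
Step 4: Two-sided exact p-value = sum of Bin(11,0.5) probabilities at or below the observed probability = 0.065430.
Step 5: alpha = 0.1. reject H0.

n_eff = 11, pos = 2, neg = 9, p = 0.065430, reject H0.


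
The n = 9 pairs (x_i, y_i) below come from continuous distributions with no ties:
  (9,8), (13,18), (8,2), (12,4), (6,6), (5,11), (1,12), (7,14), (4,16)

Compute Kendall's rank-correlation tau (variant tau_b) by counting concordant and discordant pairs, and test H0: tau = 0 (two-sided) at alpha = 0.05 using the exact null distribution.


Step 1: Enumerate the 36 unordered pairs (i,j) with i<j and classify each by sign(x_j-x_i) * sign(y_j-y_i).
  (1,2):dx=+4,dy=+10->C; (1,3):dx=-1,dy=-6->C; (1,4):dx=+3,dy=-4->D; (1,5):dx=-3,dy=-2->C
  (1,6):dx=-4,dy=+3->D; (1,7):dx=-8,dy=+4->D; (1,8):dx=-2,dy=+6->D; (1,9):dx=-5,dy=+8->D
  (2,3):dx=-5,dy=-16->C; (2,4):dx=-1,dy=-14->C; (2,5):dx=-7,dy=-12->C; (2,6):dx=-8,dy=-7->C
  (2,7):dx=-12,dy=-6->C; (2,8):dx=-6,dy=-4->C; (2,9):dx=-9,dy=-2->C; (3,4):dx=+4,dy=+2->C
  (3,5):dx=-2,dy=+4->D; (3,6):dx=-3,dy=+9->D; (3,7):dx=-7,dy=+10->D; (3,8):dx=-1,dy=+12->D
  (3,9):dx=-4,dy=+14->D; (4,5):dx=-6,dy=+2->D; (4,6):dx=-7,dy=+7->D; (4,7):dx=-11,dy=+8->D
  (4,8):dx=-5,dy=+10->D; (4,9):dx=-8,dy=+12->D; (5,6):dx=-1,dy=+5->D; (5,7):dx=-5,dy=+6->D
  (5,8):dx=+1,dy=+8->C; (5,9):dx=-2,dy=+10->D; (6,7):dx=-4,dy=+1->D; (6,8):dx=+2,dy=+3->C
  (6,9):dx=-1,dy=+5->D; (7,8):dx=+6,dy=+2->C; (7,9):dx=+3,dy=+4->C; (8,9):dx=-3,dy=+2->D
Step 2: C = 15, D = 21, total pairs = 36.
Step 3: tau = (C - D)/(n(n-1)/2) = (15 - 21)/36 = -0.166667.
Step 4: Exact two-sided p-value (enumerate n! = 362880 permutations of y under H0): p = 0.612202.
Step 5: alpha = 0.05. fail to reject H0.

tau_b = -0.1667 (C=15, D=21), p = 0.612202, fail to reject H0.


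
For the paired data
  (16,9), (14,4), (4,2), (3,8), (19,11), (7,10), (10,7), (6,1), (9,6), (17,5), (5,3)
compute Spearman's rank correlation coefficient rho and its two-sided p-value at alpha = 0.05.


Step 1: Rank x and y separately (midranks; no ties here).
rank(x): 16->9, 14->8, 4->2, 3->1, 19->11, 7->5, 10->7, 6->4, 9->6, 17->10, 5->3
rank(y): 9->9, 4->4, 2->2, 8->8, 11->11, 10->10, 7->7, 1->1, 6->6, 5->5, 3->3
Step 2: d_i = R_x(i) - R_y(i); compute d_i^2.
  (9-9)^2=0, (8-4)^2=16, (2-2)^2=0, (1-8)^2=49, (11-11)^2=0, (5-10)^2=25, (7-7)^2=0, (4-1)^2=9, (6-6)^2=0, (10-5)^2=25, (3-3)^2=0
sum(d^2) = 124.
Step 3: rho = 1 - 6*124 / (11*(11^2 - 1)) = 1 - 744/1320 = 0.436364.
Step 4: Under H0, t = rho * sqrt((n-2)/(1-rho^2)) = 1.4549 ~ t(9).
Step 5: Two-sided p-value from the t-distribution with 9 df = 0.179665.
Step 6: alpha = 0.05. fail to reject H0.

rho = 0.4364, p = 0.179665, fail to reject H0 at alpha = 0.05.


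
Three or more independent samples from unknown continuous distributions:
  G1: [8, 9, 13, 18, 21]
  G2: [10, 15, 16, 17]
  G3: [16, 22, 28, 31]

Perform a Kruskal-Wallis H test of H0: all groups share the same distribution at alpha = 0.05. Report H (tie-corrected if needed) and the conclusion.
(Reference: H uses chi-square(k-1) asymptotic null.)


Step 1: Combine all N = 13 observations and assign midranks.
sorted (value, group, rank): (8,G1,1), (9,G1,2), (10,G2,3), (13,G1,4), (15,G2,5), (16,G2,6.5), (16,G3,6.5), (17,G2,8), (18,G1,9), (21,G1,10), (22,G3,11), (28,G3,12), (31,G3,13)
Step 2: Sum ranks within each group.
R_1 = 26 (n_1 = 5)
R_2 = 22.5 (n_2 = 4)
R_3 = 42.5 (n_3 = 4)
Step 3: H = 12/(N(N+1)) * sum(R_i^2/n_i) - 3(N+1)
     = 12/(13*14) * (26^2/5 + 22.5^2/4 + 42.5^2/4) - 3*14
     = 0.065934 * 713.325 - 42
     = 5.032418.
Step 4: Ties present; correction factor C = 1 - 6/(13^3 - 13) = 0.997253. Corrected H = 5.032418 / 0.997253 = 5.046281.
Step 5: Under H0, H ~ chi^2(2); p-value = 0.080207.
Step 6: alpha = 0.05. fail to reject H0.

H = 5.0463, df = 2, p = 0.080207, fail to reject H0.


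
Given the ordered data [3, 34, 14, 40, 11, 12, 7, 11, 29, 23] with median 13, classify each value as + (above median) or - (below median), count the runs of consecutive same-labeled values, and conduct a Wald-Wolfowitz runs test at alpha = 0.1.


Step 1: Compute median = 13; label A = above, B = below.
Labels in order: BAAABBBBAA  (n_A = 5, n_B = 5)
Step 2: Count runs R = 4.
Step 3: Under H0 (random ordering), E[R] = 2*n_A*n_B/(n_A+n_B) + 1 = 2*5*5/10 + 1 = 6.0000.
        Var[R] = 2*n_A*n_B*(2*n_A*n_B - n_A - n_B) / ((n_A+n_B)^2 * (n_A+n_B-1)) = 2000/900 = 2.2222.
        SD[R] = 1.4907.
Step 4: Continuity-corrected z = (R + 0.5 - E[R]) / SD[R] = (4 + 0.5 - 6.0000) / 1.4907 = -1.0062.
Step 5: Two-sided p-value via normal approximation = 2*(1 - Phi(|z|)) = 0.314305.
Step 6: alpha = 0.1. fail to reject H0.

R = 4, z = -1.0062, p = 0.314305, fail to reject H0.


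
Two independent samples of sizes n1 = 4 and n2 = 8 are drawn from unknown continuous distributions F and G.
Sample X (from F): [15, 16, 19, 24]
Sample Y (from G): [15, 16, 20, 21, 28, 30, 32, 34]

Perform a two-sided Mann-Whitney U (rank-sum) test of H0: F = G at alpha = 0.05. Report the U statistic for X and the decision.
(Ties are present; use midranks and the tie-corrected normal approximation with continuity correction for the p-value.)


Step 1: Combine and sort all 12 observations; assign midranks.
sorted (value, group): (15,X), (15,Y), (16,X), (16,Y), (19,X), (20,Y), (21,Y), (24,X), (28,Y), (30,Y), (32,Y), (34,Y)
ranks: 15->1.5, 15->1.5, 16->3.5, 16->3.5, 19->5, 20->6, 21->7, 24->8, 28->9, 30->10, 32->11, 34->12
Step 2: Rank sum for X: R1 = 1.5 + 3.5 + 5 + 8 = 18.
Step 3: U_X = R1 - n1(n1+1)/2 = 18 - 4*5/2 = 18 - 10 = 8.
       U_Y = n1*n2 - U_X = 32 - 8 = 24.
Step 4: Ties are present, so use the tie-corrected normal approximation (with continuity correction) for the p-value.
Step 5: p-value = 0.201148; compare to alpha = 0.05. fail to reject H0.

U_X = 8, p = 0.201148, fail to reject H0 at alpha = 0.05.


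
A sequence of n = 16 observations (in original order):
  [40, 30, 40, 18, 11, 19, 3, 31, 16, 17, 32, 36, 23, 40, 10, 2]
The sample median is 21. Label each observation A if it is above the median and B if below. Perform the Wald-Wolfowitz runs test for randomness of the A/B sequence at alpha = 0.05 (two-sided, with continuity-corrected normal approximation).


Step 1: Compute median = 21; label A = above, B = below.
Labels in order: AAABBBBABBAAAABB  (n_A = 8, n_B = 8)
Step 2: Count runs R = 6.
Step 3: Under H0 (random ordering), E[R] = 2*n_A*n_B/(n_A+n_B) + 1 = 2*8*8/16 + 1 = 9.0000.
        Var[R] = 2*n_A*n_B*(2*n_A*n_B - n_A - n_B) / ((n_A+n_B)^2 * (n_A+n_B-1)) = 14336/3840 = 3.7333.
        SD[R] = 1.9322.
Step 4: Continuity-corrected z = (R + 0.5 - E[R]) / SD[R] = (6 + 0.5 - 9.0000) / 1.9322 = -1.2939.
Step 5: Two-sided p-value via normal approximation = 2*(1 - Phi(|z|)) = 0.195709.
Step 6: alpha = 0.05. fail to reject H0.

R = 6, z = -1.2939, p = 0.195709, fail to reject H0.


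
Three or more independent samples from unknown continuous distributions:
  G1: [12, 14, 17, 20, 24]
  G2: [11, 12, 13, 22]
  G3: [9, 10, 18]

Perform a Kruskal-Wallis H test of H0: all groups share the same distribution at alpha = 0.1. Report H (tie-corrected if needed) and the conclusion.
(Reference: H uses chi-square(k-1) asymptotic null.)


Step 1: Combine all N = 12 observations and assign midranks.
sorted (value, group, rank): (9,G3,1), (10,G3,2), (11,G2,3), (12,G1,4.5), (12,G2,4.5), (13,G2,6), (14,G1,7), (17,G1,8), (18,G3,9), (20,G1,10), (22,G2,11), (24,G1,12)
Step 2: Sum ranks within each group.
R_1 = 41.5 (n_1 = 5)
R_2 = 24.5 (n_2 = 4)
R_3 = 12 (n_3 = 3)
Step 3: H = 12/(N(N+1)) * sum(R_i^2/n_i) - 3(N+1)
     = 12/(12*13) * (41.5^2/5 + 24.5^2/4 + 12^2/3) - 3*13
     = 0.076923 * 542.513 - 39
     = 2.731731.
Step 4: Ties present; correction factor C = 1 - 6/(12^3 - 12) = 0.996503. Corrected H = 2.731731 / 0.996503 = 2.741316.
Step 5: Under H0, H ~ chi^2(2); p-value = 0.253940.
Step 6: alpha = 0.1. fail to reject H0.

H = 2.7413, df = 2, p = 0.253940, fail to reject H0.


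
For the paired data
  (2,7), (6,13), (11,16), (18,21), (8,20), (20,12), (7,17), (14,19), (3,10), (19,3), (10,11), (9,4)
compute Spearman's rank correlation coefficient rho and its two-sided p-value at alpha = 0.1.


Step 1: Rank x and y separately (midranks; no ties here).
rank(x): 2->1, 6->3, 11->8, 18->10, 8->5, 20->12, 7->4, 14->9, 3->2, 19->11, 10->7, 9->6
rank(y): 7->3, 13->7, 16->8, 21->12, 20->11, 12->6, 17->9, 19->10, 10->4, 3->1, 11->5, 4->2
Step 2: d_i = R_x(i) - R_y(i); compute d_i^2.
  (1-3)^2=4, (3-7)^2=16, (8-8)^2=0, (10-12)^2=4, (5-11)^2=36, (12-6)^2=36, (4-9)^2=25, (9-10)^2=1, (2-4)^2=4, (11-1)^2=100, (7-5)^2=4, (6-2)^2=16
sum(d^2) = 246.
Step 3: rho = 1 - 6*246 / (12*(12^2 - 1)) = 1 - 1476/1716 = 0.139860.
Step 4: Under H0, t = rho * sqrt((n-2)/(1-rho^2)) = 0.4467 ~ t(10).
Step 5: Two-sided p-value from the t-distribution with 10 df = 0.664633.
Step 6: alpha = 0.1. fail to reject H0.

rho = 0.1399, p = 0.664633, fail to reject H0 at alpha = 0.1.


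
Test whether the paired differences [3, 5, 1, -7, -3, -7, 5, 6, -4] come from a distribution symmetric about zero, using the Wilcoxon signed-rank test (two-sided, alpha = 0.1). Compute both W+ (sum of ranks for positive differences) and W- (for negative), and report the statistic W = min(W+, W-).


Step 1: Drop any zero differences (none here) and take |d_i|.
|d| = [3, 5, 1, 7, 3, 7, 5, 6, 4]
Step 2: Midrank |d_i| (ties get averaged ranks).
ranks: |3|->2.5, |5|->5.5, |1|->1, |7|->8.5, |3|->2.5, |7|->8.5, |5|->5.5, |6|->7, |4|->4
Step 3: Attach original signs; sum ranks with positive sign and with negative sign.
W+ = 2.5 + 5.5 + 1 + 5.5 + 7 = 21.5
W- = 8.5 + 2.5 + 8.5 + 4 = 23.5
(Check: W+ + W- = 45 should equal n(n+1)/2 = 45.)
Step 4: Test statistic W = min(W+, W-) = 21.5.
Step 5: Ties in |d|, so use the tie-corrected normal approximation.
        E[W] = n(n+1)/4 = 9*10/4 = 22.5.
        Tie groups: |d|=3 (t=2), |d|=5 (t=2), |d|=7 (t=2); sum(t^3 - t) = 18.
        Var[W] = n(n+1)(2n+1)/24 - sum(t^3-t)/48 = 1710/24 - 18/48 = 70.875.
        z = (W - E[W]) / sqrt(Var[W]) = (21.5 - 22.5) / 8.4187 = -0.1188.
        Two-sided p = 2*Phi(z) = 0.905447.
Step 6: alpha = 0.1. fail to reject H0.

W+ = 21.5, W- = 23.5, W = min = 21.5, p = 0.905447, fail to reject H0.


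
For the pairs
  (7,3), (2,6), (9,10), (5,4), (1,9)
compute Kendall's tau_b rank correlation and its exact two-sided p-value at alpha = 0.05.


Step 1: Enumerate the 10 unordered pairs (i,j) with i<j and classify each by sign(x_j-x_i) * sign(y_j-y_i).
  (1,2):dx=-5,dy=+3->D; (1,3):dx=+2,dy=+7->C; (1,4):dx=-2,dy=+1->D; (1,5):dx=-6,dy=+6->D
  (2,3):dx=+7,dy=+4->C; (2,4):dx=+3,dy=-2->D; (2,5):dx=-1,dy=+3->D; (3,4):dx=-4,dy=-6->C
  (3,5):dx=-8,dy=-1->C; (4,5):dx=-4,dy=+5->D
Step 2: C = 4, D = 6, total pairs = 10.
Step 3: tau = (C - D)/(n(n-1)/2) = (4 - 6)/10 = -0.200000.
Step 4: Exact two-sided p-value (enumerate n! = 120 permutations of y under H0): p = 0.816667.
Step 5: alpha = 0.05. fail to reject H0.

tau_b = -0.2000 (C=4, D=6), p = 0.816667, fail to reject H0.


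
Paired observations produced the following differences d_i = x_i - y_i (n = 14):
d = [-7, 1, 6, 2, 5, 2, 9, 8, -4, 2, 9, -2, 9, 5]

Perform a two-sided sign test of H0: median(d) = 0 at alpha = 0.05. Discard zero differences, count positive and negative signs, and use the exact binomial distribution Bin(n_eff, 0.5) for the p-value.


Step 1: Discard zero differences. Original n = 14; n_eff = number of nonzero differences = 14.
Nonzero differences (with sign): -7, +1, +6, +2, +5, +2, +9, +8, -4, +2, +9, -2, +9, +5
Step 2: Count signs: positive = 11, negative = 3.
Step 3: Under H0: P(positive) = 0.5, so the number of positives S ~ Bin(14, 0.5).
Step 4: Two-sided exact p-value = sum of Bin(14,0.5) probabilities at or below the observed probability = 0.057373.
Step 5: alpha = 0.05. fail to reject H0.

n_eff = 14, pos = 11, neg = 3, p = 0.057373, fail to reject H0.


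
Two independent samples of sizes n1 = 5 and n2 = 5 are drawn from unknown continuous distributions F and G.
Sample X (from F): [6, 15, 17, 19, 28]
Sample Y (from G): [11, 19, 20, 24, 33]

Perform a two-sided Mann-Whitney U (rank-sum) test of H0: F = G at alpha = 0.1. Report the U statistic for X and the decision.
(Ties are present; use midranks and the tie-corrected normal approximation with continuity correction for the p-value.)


Step 1: Combine and sort all 10 observations; assign midranks.
sorted (value, group): (6,X), (11,Y), (15,X), (17,X), (19,X), (19,Y), (20,Y), (24,Y), (28,X), (33,Y)
ranks: 6->1, 11->2, 15->3, 17->4, 19->5.5, 19->5.5, 20->7, 24->8, 28->9, 33->10
Step 2: Rank sum for X: R1 = 1 + 3 + 4 + 5.5 + 9 = 22.5.
Step 3: U_X = R1 - n1(n1+1)/2 = 22.5 - 5*6/2 = 22.5 - 15 = 7.5.
       U_Y = n1*n2 - U_X = 25 - 7.5 = 17.5.
Step 4: Ties are present, so use the tie-corrected normal approximation (with continuity correction) for the p-value.
Step 5: p-value = 0.345742; compare to alpha = 0.1. fail to reject H0.

U_X = 7.5, p = 0.345742, fail to reject H0 at alpha = 0.1.


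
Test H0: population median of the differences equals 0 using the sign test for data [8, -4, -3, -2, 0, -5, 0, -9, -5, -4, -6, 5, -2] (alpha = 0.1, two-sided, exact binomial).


Step 1: Discard zero differences. Original n = 13; n_eff = number of nonzero differences = 11.
Nonzero differences (with sign): +8, -4, -3, -2, -5, -9, -5, -4, -6, +5, -2
Step 2: Count signs: positive = 2, negative = 9.
Step 3: Under H0: P(positive) = 0.5, so the number of positives S ~ Bin(11, 0.5).
Step 4: Two-sided exact p-value = sum of Bin(11,0.5) probabilities at or below the observed probability = 0.065430.
Step 5: alpha = 0.1. reject H0.

n_eff = 11, pos = 2, neg = 9, p = 0.065430, reject H0.


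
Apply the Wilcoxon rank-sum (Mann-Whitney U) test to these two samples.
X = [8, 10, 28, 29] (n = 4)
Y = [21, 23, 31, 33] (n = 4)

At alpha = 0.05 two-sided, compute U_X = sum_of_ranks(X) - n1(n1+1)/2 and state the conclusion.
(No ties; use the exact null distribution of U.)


Step 1: Combine and sort all 8 observations; assign midranks.
sorted (value, group): (8,X), (10,X), (21,Y), (23,Y), (28,X), (29,X), (31,Y), (33,Y)
ranks: 8->1, 10->2, 21->3, 23->4, 28->5, 29->6, 31->7, 33->8
Step 2: Rank sum for X: R1 = 1 + 2 + 5 + 6 = 14.
Step 3: U_X = R1 - n1(n1+1)/2 = 14 - 4*5/2 = 14 - 10 = 4.
       U_Y = n1*n2 - U_X = 16 - 4 = 12.
Step 4: No ties, so the exact null distribution of U (based on enumerating the C(8,4) = 70 equally likely rank assignments) gives the two-sided p-value.
Step 5: p-value = 0.342857; compare to alpha = 0.05. fail to reject H0.

U_X = 4, p = 0.342857, fail to reject H0 at alpha = 0.05.


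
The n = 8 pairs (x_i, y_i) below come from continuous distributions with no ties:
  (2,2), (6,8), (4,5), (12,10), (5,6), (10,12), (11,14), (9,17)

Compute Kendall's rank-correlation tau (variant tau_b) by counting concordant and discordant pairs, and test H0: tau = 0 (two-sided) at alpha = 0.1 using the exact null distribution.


Step 1: Enumerate the 28 unordered pairs (i,j) with i<j and classify each by sign(x_j-x_i) * sign(y_j-y_i).
  (1,2):dx=+4,dy=+6->C; (1,3):dx=+2,dy=+3->C; (1,4):dx=+10,dy=+8->C; (1,5):dx=+3,dy=+4->C
  (1,6):dx=+8,dy=+10->C; (1,7):dx=+9,dy=+12->C; (1,8):dx=+7,dy=+15->C; (2,3):dx=-2,dy=-3->C
  (2,4):dx=+6,dy=+2->C; (2,5):dx=-1,dy=-2->C; (2,6):dx=+4,dy=+4->C; (2,7):dx=+5,dy=+6->C
  (2,8):dx=+3,dy=+9->C; (3,4):dx=+8,dy=+5->C; (3,5):dx=+1,dy=+1->C; (3,6):dx=+6,dy=+7->C
  (3,7):dx=+7,dy=+9->C; (3,8):dx=+5,dy=+12->C; (4,5):dx=-7,dy=-4->C; (4,6):dx=-2,dy=+2->D
  (4,7):dx=-1,dy=+4->D; (4,8):dx=-3,dy=+7->D; (5,6):dx=+5,dy=+6->C; (5,7):dx=+6,dy=+8->C
  (5,8):dx=+4,dy=+11->C; (6,7):dx=+1,dy=+2->C; (6,8):dx=-1,dy=+5->D; (7,8):dx=-2,dy=+3->D
Step 2: C = 23, D = 5, total pairs = 28.
Step 3: tau = (C - D)/(n(n-1)/2) = (23 - 5)/28 = 0.642857.
Step 4: Exact two-sided p-value (enumerate n! = 40320 permutations of y under H0): p = 0.031151.
Step 5: alpha = 0.1. reject H0.

tau_b = 0.6429 (C=23, D=5), p = 0.031151, reject H0.


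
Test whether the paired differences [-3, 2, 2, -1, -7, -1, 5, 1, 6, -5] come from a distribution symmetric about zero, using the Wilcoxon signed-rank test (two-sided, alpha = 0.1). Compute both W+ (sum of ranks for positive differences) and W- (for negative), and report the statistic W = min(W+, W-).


Step 1: Drop any zero differences (none here) and take |d_i|.
|d| = [3, 2, 2, 1, 7, 1, 5, 1, 6, 5]
Step 2: Midrank |d_i| (ties get averaged ranks).
ranks: |3|->6, |2|->4.5, |2|->4.5, |1|->2, |7|->10, |1|->2, |5|->7.5, |1|->2, |6|->9, |5|->7.5
Step 3: Attach original signs; sum ranks with positive sign and with negative sign.
W+ = 4.5 + 4.5 + 7.5 + 2 + 9 = 27.5
W- = 6 + 2 + 10 + 2 + 7.5 = 27.5
(Check: W+ + W- = 55 should equal n(n+1)/2 = 55.)
Step 4: Test statistic W = min(W+, W-) = 27.5.
Step 5: Ties in |d|, so use the tie-corrected normal approximation.
        E[W] = n(n+1)/4 = 10*11/4 = 27.5.
        Tie groups: |d|=1 (t=3), |d|=2 (t=2), |d|=5 (t=2); sum(t^3 - t) = 36.
        Var[W] = n(n+1)(2n+1)/24 - sum(t^3-t)/48 = 2310/24 - 36/48 = 95.5.
        z = (W - E[W]) / sqrt(Var[W]) = (27.5 - 27.5) / 9.7724 = 0.0000.
        Two-sided p = 2*Phi(z) = 1.000000.
Step 6: alpha = 0.1. fail to reject H0.

W+ = 27.5, W- = 27.5, W = min = 27.5, p = 1.000000, fail to reject H0.


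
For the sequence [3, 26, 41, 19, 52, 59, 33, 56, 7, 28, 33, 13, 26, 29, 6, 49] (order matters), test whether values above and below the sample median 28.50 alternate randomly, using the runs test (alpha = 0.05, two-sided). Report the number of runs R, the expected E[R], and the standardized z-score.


Step 1: Compute median = 28.50; label A = above, B = below.
Labels in order: BBABAAAABBABBABA  (n_A = 8, n_B = 8)
Step 2: Count runs R = 10.
Step 3: Under H0 (random ordering), E[R] = 2*n_A*n_B/(n_A+n_B) + 1 = 2*8*8/16 + 1 = 9.0000.
        Var[R] = 2*n_A*n_B*(2*n_A*n_B - n_A - n_B) / ((n_A+n_B)^2 * (n_A+n_B-1)) = 14336/3840 = 3.7333.
        SD[R] = 1.9322.
Step 4: Continuity-corrected z = (R - 0.5 - E[R]) / SD[R] = (10 - 0.5 - 9.0000) / 1.9322 = 0.2588.
Step 5: Two-sided p-value via normal approximation = 2*(1 - Phi(|z|)) = 0.795809.
Step 6: alpha = 0.05. fail to reject H0.

R = 10, z = 0.2588, p = 0.795809, fail to reject H0.


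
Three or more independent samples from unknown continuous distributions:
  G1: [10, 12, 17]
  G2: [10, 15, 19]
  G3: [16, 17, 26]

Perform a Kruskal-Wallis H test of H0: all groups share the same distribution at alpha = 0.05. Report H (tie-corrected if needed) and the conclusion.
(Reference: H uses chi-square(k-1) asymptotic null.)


Step 1: Combine all N = 9 observations and assign midranks.
sorted (value, group, rank): (10,G1,1.5), (10,G2,1.5), (12,G1,3), (15,G2,4), (16,G3,5), (17,G1,6.5), (17,G3,6.5), (19,G2,8), (26,G3,9)
Step 2: Sum ranks within each group.
R_1 = 11 (n_1 = 3)
R_2 = 13.5 (n_2 = 3)
R_3 = 20.5 (n_3 = 3)
Step 3: H = 12/(N(N+1)) * sum(R_i^2/n_i) - 3(N+1)
     = 12/(9*10) * (11^2/3 + 13.5^2/3 + 20.5^2/3) - 3*10
     = 0.133333 * 241.167 - 30
     = 2.155556.
Step 4: Ties present; correction factor C = 1 - 12/(9^3 - 9) = 0.983333. Corrected H = 2.155556 / 0.983333 = 2.192090.
Step 5: Under H0, H ~ chi^2(2); p-value = 0.334190.
Step 6: alpha = 0.05. fail to reject H0.

H = 2.1921, df = 2, p = 0.334190, fail to reject H0.


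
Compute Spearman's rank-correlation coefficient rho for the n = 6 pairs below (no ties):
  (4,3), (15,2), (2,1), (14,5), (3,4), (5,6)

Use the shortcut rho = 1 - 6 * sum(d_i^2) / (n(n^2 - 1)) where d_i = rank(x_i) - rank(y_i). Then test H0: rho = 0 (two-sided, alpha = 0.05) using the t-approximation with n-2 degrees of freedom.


Step 1: Rank x and y separately (midranks; no ties here).
rank(x): 4->3, 15->6, 2->1, 14->5, 3->2, 5->4
rank(y): 3->3, 2->2, 1->1, 5->5, 4->4, 6->6
Step 2: d_i = R_x(i) - R_y(i); compute d_i^2.
  (3-3)^2=0, (6-2)^2=16, (1-1)^2=0, (5-5)^2=0, (2-4)^2=4, (4-6)^2=4
sum(d^2) = 24.
Step 3: rho = 1 - 6*24 / (6*(6^2 - 1)) = 1 - 144/210 = 0.314286.
Step 4: Under H0, t = rho * sqrt((n-2)/(1-rho^2)) = 0.6621 ~ t(4).
Step 5: Two-sided p-value from the t-distribution with 4 df = 0.544093.
Step 6: alpha = 0.05. fail to reject H0.

rho = 0.3143, p = 0.544093, fail to reject H0 at alpha = 0.05.


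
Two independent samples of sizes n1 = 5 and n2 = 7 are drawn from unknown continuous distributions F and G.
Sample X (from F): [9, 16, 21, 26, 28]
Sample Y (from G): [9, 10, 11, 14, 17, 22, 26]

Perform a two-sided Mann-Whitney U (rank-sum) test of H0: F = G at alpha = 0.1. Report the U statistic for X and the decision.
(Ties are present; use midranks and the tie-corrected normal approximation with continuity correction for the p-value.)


Step 1: Combine and sort all 12 observations; assign midranks.
sorted (value, group): (9,X), (9,Y), (10,Y), (11,Y), (14,Y), (16,X), (17,Y), (21,X), (22,Y), (26,X), (26,Y), (28,X)
ranks: 9->1.5, 9->1.5, 10->3, 11->4, 14->5, 16->6, 17->7, 21->8, 22->9, 26->10.5, 26->10.5, 28->12
Step 2: Rank sum for X: R1 = 1.5 + 6 + 8 + 10.5 + 12 = 38.
Step 3: U_X = R1 - n1(n1+1)/2 = 38 - 5*6/2 = 38 - 15 = 23.
       U_Y = n1*n2 - U_X = 35 - 23 = 12.
Step 4: Ties are present, so use the tie-corrected normal approximation (with continuity correction) for the p-value.
Step 5: p-value = 0.415157; compare to alpha = 0.1. fail to reject H0.

U_X = 23, p = 0.415157, fail to reject H0 at alpha = 0.1.


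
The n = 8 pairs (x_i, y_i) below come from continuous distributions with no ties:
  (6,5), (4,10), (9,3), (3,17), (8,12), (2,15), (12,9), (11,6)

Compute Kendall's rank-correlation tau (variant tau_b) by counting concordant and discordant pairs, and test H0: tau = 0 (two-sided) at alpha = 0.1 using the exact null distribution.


Step 1: Enumerate the 28 unordered pairs (i,j) with i<j and classify each by sign(x_j-x_i) * sign(y_j-y_i).
  (1,2):dx=-2,dy=+5->D; (1,3):dx=+3,dy=-2->D; (1,4):dx=-3,dy=+12->D; (1,5):dx=+2,dy=+7->C
  (1,6):dx=-4,dy=+10->D; (1,7):dx=+6,dy=+4->C; (1,8):dx=+5,dy=+1->C; (2,3):dx=+5,dy=-7->D
  (2,4):dx=-1,dy=+7->D; (2,5):dx=+4,dy=+2->C; (2,6):dx=-2,dy=+5->D; (2,7):dx=+8,dy=-1->D
  (2,8):dx=+7,dy=-4->D; (3,4):dx=-6,dy=+14->D; (3,5):dx=-1,dy=+9->D; (3,6):dx=-7,dy=+12->D
  (3,7):dx=+3,dy=+6->C; (3,8):dx=+2,dy=+3->C; (4,5):dx=+5,dy=-5->D; (4,6):dx=-1,dy=-2->C
  (4,7):dx=+9,dy=-8->D; (4,8):dx=+8,dy=-11->D; (5,6):dx=-6,dy=+3->D; (5,7):dx=+4,dy=-3->D
  (5,8):dx=+3,dy=-6->D; (6,7):dx=+10,dy=-6->D; (6,8):dx=+9,dy=-9->D; (7,8):dx=-1,dy=-3->C
Step 2: C = 8, D = 20, total pairs = 28.
Step 3: tau = (C - D)/(n(n-1)/2) = (8 - 20)/28 = -0.428571.
Step 4: Exact two-sided p-value (enumerate n! = 40320 permutations of y under H0): p = 0.178869.
Step 5: alpha = 0.1. fail to reject H0.

tau_b = -0.4286 (C=8, D=20), p = 0.178869, fail to reject H0.


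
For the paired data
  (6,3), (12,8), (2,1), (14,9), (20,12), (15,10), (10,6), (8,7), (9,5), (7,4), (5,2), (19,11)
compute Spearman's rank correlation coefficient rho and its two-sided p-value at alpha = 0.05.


Step 1: Rank x and y separately (midranks; no ties here).
rank(x): 6->3, 12->8, 2->1, 14->9, 20->12, 15->10, 10->7, 8->5, 9->6, 7->4, 5->2, 19->11
rank(y): 3->3, 8->8, 1->1, 9->9, 12->12, 10->10, 6->6, 7->7, 5->5, 4->4, 2->2, 11->11
Step 2: d_i = R_x(i) - R_y(i); compute d_i^2.
  (3-3)^2=0, (8-8)^2=0, (1-1)^2=0, (9-9)^2=0, (12-12)^2=0, (10-10)^2=0, (7-6)^2=1, (5-7)^2=4, (6-5)^2=1, (4-4)^2=0, (2-2)^2=0, (11-11)^2=0
sum(d^2) = 6.
Step 3: rho = 1 - 6*6 / (12*(12^2 - 1)) = 1 - 36/1716 = 0.979021.
Step 4: Under H0, t = rho * sqrt((n-2)/(1-rho^2)) = 15.1941 ~ t(10).
Step 5: Two-sided p-value from the t-distribution with 10 df = 0.000000.
Step 6: alpha = 0.05. reject H0.

rho = 0.9790, p = 0.000000, reject H0 at alpha = 0.05.


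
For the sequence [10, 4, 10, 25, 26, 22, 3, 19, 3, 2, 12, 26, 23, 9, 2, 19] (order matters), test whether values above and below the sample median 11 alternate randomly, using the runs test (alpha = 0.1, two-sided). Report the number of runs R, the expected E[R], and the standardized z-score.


Step 1: Compute median = 11; label A = above, B = below.
Labels in order: BBBAAABABBAAABBA  (n_A = 8, n_B = 8)
Step 2: Count runs R = 8.
Step 3: Under H0 (random ordering), E[R] = 2*n_A*n_B/(n_A+n_B) + 1 = 2*8*8/16 + 1 = 9.0000.
        Var[R] = 2*n_A*n_B*(2*n_A*n_B - n_A - n_B) / ((n_A+n_B)^2 * (n_A+n_B-1)) = 14336/3840 = 3.7333.
        SD[R] = 1.9322.
Step 4: Continuity-corrected z = (R + 0.5 - E[R]) / SD[R] = (8 + 0.5 - 9.0000) / 1.9322 = -0.2588.
Step 5: Two-sided p-value via normal approximation = 2*(1 - Phi(|z|)) = 0.795809.
Step 6: alpha = 0.1. fail to reject H0.

R = 8, z = -0.2588, p = 0.795809, fail to reject H0.


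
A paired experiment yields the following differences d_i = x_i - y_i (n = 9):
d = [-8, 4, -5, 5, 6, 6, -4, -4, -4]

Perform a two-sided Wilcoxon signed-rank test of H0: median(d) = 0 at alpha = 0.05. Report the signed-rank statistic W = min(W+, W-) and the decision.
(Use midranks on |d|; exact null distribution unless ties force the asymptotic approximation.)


Step 1: Drop any zero differences (none here) and take |d_i|.
|d| = [8, 4, 5, 5, 6, 6, 4, 4, 4]
Step 2: Midrank |d_i| (ties get averaged ranks).
ranks: |8|->9, |4|->2.5, |5|->5.5, |5|->5.5, |6|->7.5, |6|->7.5, |4|->2.5, |4|->2.5, |4|->2.5
Step 3: Attach original signs; sum ranks with positive sign and with negative sign.
W+ = 2.5 + 5.5 + 7.5 + 7.5 = 23
W- = 9 + 5.5 + 2.5 + 2.5 + 2.5 = 22
(Check: W+ + W- = 45 should equal n(n+1)/2 = 45.)
Step 4: Test statistic W = min(W+, W-) = 22.
Step 5: Ties in |d|, so use the tie-corrected normal approximation.
        E[W] = n(n+1)/4 = 9*10/4 = 22.5.
        Tie groups: |d|=4 (t=4), |d|=5 (t=2), |d|=6 (t=2); sum(t^3 - t) = 72.
        Var[W] = n(n+1)(2n+1)/24 - sum(t^3-t)/48 = 1710/24 - 72/48 = 69.75.
        z = (W - E[W]) / sqrt(Var[W]) = (22 - 22.5) / 8.3516 = -0.0599.
        Two-sided p = 2*Phi(z) = 0.952260.
Step 6: alpha = 0.05. fail to reject H0.

W+ = 23, W- = 22, W = min = 22, p = 0.952260, fail to reject H0.


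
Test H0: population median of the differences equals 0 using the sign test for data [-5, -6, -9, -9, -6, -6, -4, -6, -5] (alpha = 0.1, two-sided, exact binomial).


Step 1: Discard zero differences. Original n = 9; n_eff = number of nonzero differences = 9.
Nonzero differences (with sign): -5, -6, -9, -9, -6, -6, -4, -6, -5
Step 2: Count signs: positive = 0, negative = 9.
Step 3: Under H0: P(positive) = 0.5, so the number of positives S ~ Bin(9, 0.5).
Step 4: Two-sided exact p-value = sum of Bin(9,0.5) probabilities at or below the observed probability = 0.003906.
Step 5: alpha = 0.1. reject H0.

n_eff = 9, pos = 0, neg = 9, p = 0.003906, reject H0.


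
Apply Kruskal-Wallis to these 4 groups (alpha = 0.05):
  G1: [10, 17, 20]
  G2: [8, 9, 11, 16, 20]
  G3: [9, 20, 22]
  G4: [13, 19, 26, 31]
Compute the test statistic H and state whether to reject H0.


Step 1: Combine all N = 15 observations and assign midranks.
sorted (value, group, rank): (8,G2,1), (9,G2,2.5), (9,G3,2.5), (10,G1,4), (11,G2,5), (13,G4,6), (16,G2,7), (17,G1,8), (19,G4,9), (20,G1,11), (20,G2,11), (20,G3,11), (22,G3,13), (26,G4,14), (31,G4,15)
Step 2: Sum ranks within each group.
R_1 = 23 (n_1 = 3)
R_2 = 26.5 (n_2 = 5)
R_3 = 26.5 (n_3 = 3)
R_4 = 44 (n_4 = 4)
Step 3: H = 12/(N(N+1)) * sum(R_i^2/n_i) - 3(N+1)
     = 12/(15*16) * (23^2/3 + 26.5^2/5 + 26.5^2/3 + 44^2/4) - 3*16
     = 0.050000 * 1034.87 - 48
     = 3.743333.
Step 4: Ties present; correction factor C = 1 - 30/(15^3 - 15) = 0.991071. Corrected H = 3.743333 / 0.991071 = 3.777057.
Step 5: Under H0, H ~ chi^2(3); p-value = 0.286566.
Step 6: alpha = 0.05. fail to reject H0.

H = 3.7771, df = 3, p = 0.286566, fail to reject H0.


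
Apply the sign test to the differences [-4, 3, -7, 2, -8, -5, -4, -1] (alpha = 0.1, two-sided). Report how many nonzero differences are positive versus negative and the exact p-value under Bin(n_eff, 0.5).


Step 1: Discard zero differences. Original n = 8; n_eff = number of nonzero differences = 8.
Nonzero differences (with sign): -4, +3, -7, +2, -8, -5, -4, -1
Step 2: Count signs: positive = 2, negative = 6.
Step 3: Under H0: P(positive) = 0.5, so the number of positives S ~ Bin(8, 0.5).
Step 4: Two-sided exact p-value = sum of Bin(8,0.5) probabilities at or below the observed probability = 0.289062.
Step 5: alpha = 0.1. fail to reject H0.

n_eff = 8, pos = 2, neg = 6, p = 0.289062, fail to reject H0.


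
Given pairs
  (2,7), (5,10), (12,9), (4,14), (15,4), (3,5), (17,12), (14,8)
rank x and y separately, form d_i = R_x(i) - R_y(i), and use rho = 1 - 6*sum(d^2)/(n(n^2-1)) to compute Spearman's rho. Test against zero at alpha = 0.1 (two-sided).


Step 1: Rank x and y separately (midranks; no ties here).
rank(x): 2->1, 5->4, 12->5, 4->3, 15->7, 3->2, 17->8, 14->6
rank(y): 7->3, 10->6, 9->5, 14->8, 4->1, 5->2, 12->7, 8->4
Step 2: d_i = R_x(i) - R_y(i); compute d_i^2.
  (1-3)^2=4, (4-6)^2=4, (5-5)^2=0, (3-8)^2=25, (7-1)^2=36, (2-2)^2=0, (8-7)^2=1, (6-4)^2=4
sum(d^2) = 74.
Step 3: rho = 1 - 6*74 / (8*(8^2 - 1)) = 1 - 444/504 = 0.119048.
Step 4: Under H0, t = rho * sqrt((n-2)/(1-rho^2)) = 0.2937 ~ t(6).
Step 5: Two-sided p-value from the t-distribution with 6 df = 0.778886.
Step 6: alpha = 0.1. fail to reject H0.

rho = 0.1190, p = 0.778886, fail to reject H0 at alpha = 0.1.


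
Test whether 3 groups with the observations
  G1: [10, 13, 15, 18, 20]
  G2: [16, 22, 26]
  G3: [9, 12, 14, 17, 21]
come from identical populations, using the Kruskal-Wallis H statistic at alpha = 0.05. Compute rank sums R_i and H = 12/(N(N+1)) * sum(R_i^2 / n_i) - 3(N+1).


Step 1: Combine all N = 13 observations and assign midranks.
sorted (value, group, rank): (9,G3,1), (10,G1,2), (12,G3,3), (13,G1,4), (14,G3,5), (15,G1,6), (16,G2,7), (17,G3,8), (18,G1,9), (20,G1,10), (21,G3,11), (22,G2,12), (26,G2,13)
Step 2: Sum ranks within each group.
R_1 = 31 (n_1 = 5)
R_2 = 32 (n_2 = 3)
R_3 = 28 (n_3 = 5)
Step 3: H = 12/(N(N+1)) * sum(R_i^2/n_i) - 3(N+1)
     = 12/(13*14) * (31^2/5 + 32^2/3 + 28^2/5) - 3*14
     = 0.065934 * 690.333 - 42
     = 3.516484.
Step 4: No ties, so H is used without correction.
Step 5: Under H0, H ~ chi^2(2); p-value = 0.172348.
Step 6: alpha = 0.05. fail to reject H0.

H = 3.5165, df = 2, p = 0.172348, fail to reject H0.


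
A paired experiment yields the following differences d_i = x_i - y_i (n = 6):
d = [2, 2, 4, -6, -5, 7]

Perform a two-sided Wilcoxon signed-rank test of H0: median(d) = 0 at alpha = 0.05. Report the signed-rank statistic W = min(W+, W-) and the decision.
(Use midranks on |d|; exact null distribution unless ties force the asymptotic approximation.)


Step 1: Drop any zero differences (none here) and take |d_i|.
|d| = [2, 2, 4, 6, 5, 7]
Step 2: Midrank |d_i| (ties get averaged ranks).
ranks: |2|->1.5, |2|->1.5, |4|->3, |6|->5, |5|->4, |7|->6
Step 3: Attach original signs; sum ranks with positive sign and with negative sign.
W+ = 1.5 + 1.5 + 3 + 6 = 12
W- = 5 + 4 = 9
(Check: W+ + W- = 21 should equal n(n+1)/2 = 21.)
Step 4: Test statistic W = min(W+, W-) = 9.
Step 5: Ties in |d|, so use the tie-corrected normal approximation.
        E[W] = n(n+1)/4 = 6*7/4 = 10.5.
        Tie groups: |d|=2 (t=2); sum(t^3 - t) = 6.
        Var[W] = n(n+1)(2n+1)/24 - sum(t^3-t)/48 = 546/24 - 6/48 = 22.625.
        z = (W - E[W]) / sqrt(Var[W]) = (9 - 10.5) / 4.7566 = -0.3154.
        Two-sided p = 2*Phi(z) = 0.752494.
Step 6: alpha = 0.05. fail to reject H0.

W+ = 12, W- = 9, W = min = 9, p = 0.752494, fail to reject H0.


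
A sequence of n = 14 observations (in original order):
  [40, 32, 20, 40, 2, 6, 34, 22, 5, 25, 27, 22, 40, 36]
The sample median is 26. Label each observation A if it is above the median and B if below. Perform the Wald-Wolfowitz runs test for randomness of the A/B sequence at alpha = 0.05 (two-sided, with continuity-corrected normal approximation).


Step 1: Compute median = 26; label A = above, B = below.
Labels in order: AABABBABBBABAA  (n_A = 7, n_B = 7)
Step 2: Count runs R = 9.
Step 3: Under H0 (random ordering), E[R] = 2*n_A*n_B/(n_A+n_B) + 1 = 2*7*7/14 + 1 = 8.0000.
        Var[R] = 2*n_A*n_B*(2*n_A*n_B - n_A - n_B) / ((n_A+n_B)^2 * (n_A+n_B-1)) = 8232/2548 = 3.2308.
        SD[R] = 1.7974.
Step 4: Continuity-corrected z = (R - 0.5 - E[R]) / SD[R] = (9 - 0.5 - 8.0000) / 1.7974 = 0.2782.
Step 5: Two-sided p-value via normal approximation = 2*(1 - Phi(|z|)) = 0.780879.
Step 6: alpha = 0.05. fail to reject H0.

R = 9, z = 0.2782, p = 0.780879, fail to reject H0.


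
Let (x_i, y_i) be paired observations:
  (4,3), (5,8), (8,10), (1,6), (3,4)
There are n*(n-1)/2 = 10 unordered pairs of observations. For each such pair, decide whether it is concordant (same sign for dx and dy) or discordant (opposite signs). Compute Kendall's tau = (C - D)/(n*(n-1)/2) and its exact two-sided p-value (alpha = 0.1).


Step 1: Enumerate the 10 unordered pairs (i,j) with i<j and classify each by sign(x_j-x_i) * sign(y_j-y_i).
  (1,2):dx=+1,dy=+5->C; (1,3):dx=+4,dy=+7->C; (1,4):dx=-3,dy=+3->D; (1,5):dx=-1,dy=+1->D
  (2,3):dx=+3,dy=+2->C; (2,4):dx=-4,dy=-2->C; (2,5):dx=-2,dy=-4->C; (3,4):dx=-7,dy=-4->C
  (3,5):dx=-5,dy=-6->C; (4,5):dx=+2,dy=-2->D
Step 2: C = 7, D = 3, total pairs = 10.
Step 3: tau = (C - D)/(n(n-1)/2) = (7 - 3)/10 = 0.400000.
Step 4: Exact two-sided p-value (enumerate n! = 120 permutations of y under H0): p = 0.483333.
Step 5: alpha = 0.1. fail to reject H0.

tau_b = 0.4000 (C=7, D=3), p = 0.483333, fail to reject H0.


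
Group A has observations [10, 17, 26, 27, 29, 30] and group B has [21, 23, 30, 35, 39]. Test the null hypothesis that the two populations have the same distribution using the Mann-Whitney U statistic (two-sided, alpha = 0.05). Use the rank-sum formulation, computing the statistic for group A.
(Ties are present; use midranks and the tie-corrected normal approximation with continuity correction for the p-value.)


Step 1: Combine and sort all 11 observations; assign midranks.
sorted (value, group): (10,X), (17,X), (21,Y), (23,Y), (26,X), (27,X), (29,X), (30,X), (30,Y), (35,Y), (39,Y)
ranks: 10->1, 17->2, 21->3, 23->4, 26->5, 27->6, 29->7, 30->8.5, 30->8.5, 35->10, 39->11
Step 2: Rank sum for X: R1 = 1 + 2 + 5 + 6 + 7 + 8.5 = 29.5.
Step 3: U_X = R1 - n1(n1+1)/2 = 29.5 - 6*7/2 = 29.5 - 21 = 8.5.
       U_Y = n1*n2 - U_X = 30 - 8.5 = 21.5.
Step 4: Ties are present, so use the tie-corrected normal approximation (with continuity correction) for the p-value.
Step 5: p-value = 0.272229; compare to alpha = 0.05. fail to reject H0.

U_X = 8.5, p = 0.272229, fail to reject H0 at alpha = 0.05.


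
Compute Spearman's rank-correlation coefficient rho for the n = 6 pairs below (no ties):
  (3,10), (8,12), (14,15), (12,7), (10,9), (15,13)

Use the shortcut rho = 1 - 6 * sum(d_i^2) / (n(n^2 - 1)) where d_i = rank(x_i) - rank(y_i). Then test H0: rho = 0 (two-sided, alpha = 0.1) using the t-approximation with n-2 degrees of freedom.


Step 1: Rank x and y separately (midranks; no ties here).
rank(x): 3->1, 8->2, 14->5, 12->4, 10->3, 15->6
rank(y): 10->3, 12->4, 15->6, 7->1, 9->2, 13->5
Step 2: d_i = R_x(i) - R_y(i); compute d_i^2.
  (1-3)^2=4, (2-4)^2=4, (5-6)^2=1, (4-1)^2=9, (3-2)^2=1, (6-5)^2=1
sum(d^2) = 20.
Step 3: rho = 1 - 6*20 / (6*(6^2 - 1)) = 1 - 120/210 = 0.428571.
Step 4: Under H0, t = rho * sqrt((n-2)/(1-rho^2)) = 0.9487 ~ t(4).
Step 5: Two-sided p-value from the t-distribution with 4 df = 0.396501.
Step 6: alpha = 0.1. fail to reject H0.

rho = 0.4286, p = 0.396501, fail to reject H0 at alpha = 0.1.
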